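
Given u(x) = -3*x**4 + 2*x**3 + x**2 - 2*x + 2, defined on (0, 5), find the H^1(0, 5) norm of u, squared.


||u||_{H^1}^2 = 109641655/42

The H^1 norm (squared) on an interval (0, L) is
  ||u||_{H^1}^2 = ∫_0^L u(x)^2 dx + ∫_0^L u'(x)^2 dx.
Compute u'(x) = -12*x**3 + 6*x**2 + 2*x - 2.
Then u(x)^2 = 9*x**8 - 12*x**7 - 2*x**6 + 16*x**5 - 19*x**4 + 4*x**3 + 8*x**2 - 8*x + 4 and u'(x)^2 = 144*x**6 - 144*x**5 - 12*x**4 + 72*x**3 - 20*x**2 - 8*x + 4.
Integrate each monomial from 0 to 5 using ∫_0^5 c·x^n dx = c·5^(n+1)/(n+1):
  ∫_0^5 u(x)^2 dx = ∫_0^5 (9*x^8 - 12*x^7 - 2*x^6 + 16*x^5 - 19*x^4 + 4*x^3 + 8*x^2 - 8*x + 4) dx. Term by term:
    ∫_0^5 9*x^8 dx = 1953125;  ∫_0^5 -12*x^7 dx = -1171875/2;  ∫_0^5 -2*x^6 dx = -156250/7;
    ∫_0^5 16*x^5 dx = 125000/3;  ∫_0^5 -19*x^4 dx = -11875;  ∫_0^5 4*x^3 dx = 625;
    ∫_0^5 8*x^2 dx = 1000/3;  ∫_0^5 -8*x dx = -100;  ∫_0^5 4 dx = 20.
  Sum: 1953125 − 1171875/2 − 156250/7 + 125000/3 − 11875 + 625 + 1000/3 − 100 + 20 = 19257505/14.
  ∫_0^5 u'(x)^2 dx = ∫_0^5 (144*x^6 - 144*x^5 - 12*x^4 + 72*x^3 - 20*x^2 - 8*x + 4) dx. Term by term:
    ∫_0^5 144*x^6 dx = 11250000/7;  ∫_0^5 -144*x^5 dx = -375000;  ∫_0^5 -12*x^4 dx = -7500;
    ∫_0^5 72*x^3 dx = 11250;  ∫_0^5 -20*x^2 dx = -2500/3;  ∫_0^5 -8*x dx = -100;
    ∫_0^5 4 dx = 20.
  Sum: 11250000/7 − 375000 − 7500 + 11250 − 2500/3 − 100 + 20 = 25934570/21.
Adding: ||u||_{H^1}^2 = 19257505/14 + 25934570/21 = 109641655/42.


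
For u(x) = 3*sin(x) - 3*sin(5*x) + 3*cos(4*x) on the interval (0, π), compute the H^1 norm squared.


||u||_{H^1(0,π)}^2 = -1904/5 + 405*π/2

u'(x) = -12*sin(4*x) + 3*cos(x) - 15*cos(5*x).
Expand u² and (u')² and integrate term by term on (0, π), using: for integers n ≥ 1, ∫_0^π sin²(nx) dx = ∫_0^π cos²(nx) dx = π/2; for n ≠ n', ∫_0^π sin(nx)sin(n'x) dx = ∫_0^π cos(nx)cos(n'x) dx = 0; and by product-to-sum, ∫_0^π sin(nx)cos(n'x) dx = ½∫_0^π [sin((n+n')x) + sin((n−n')x)] dx, which is 0 when n+n' is even and 2n/(n²−n'²) when n+n' is odd (it need not vanish on (0, π)).
  u² squared terms: (-3)²·∫sin(5x)² dx = 9·π/2 = 9*π/2;  (3)²·∫cos(4x)² dx = 9·π/2 = 9*π/2;  (3)²·∫sin(x)² dx = 9·π/2 = 9*π/2.
  u² cross terms: 2·(-3)·(3)·∫sin(5x)·cos(4x) dx = -18·(10/9) = -20;  2·(-3)·(3)·∫sin(5x)·sin(x) dx = -18·(0) = 0;  2·(3)·(3)·∫cos(4x)·sin(x) dx = 18·(-2/15) = -12/5.
  So ∫_0^π u² dx = 9*π/2 + 9*π/2 + 9*π/2 − 20 + 0 − 12/5 = -112/5 + 27*π/2.
  (u')² squared terms: (-15)²·∫cos(5x)² dx = 225·π/2 = 225*π/2;  (-12)²·∫sin(4x)² dx = 144·π/2 = 72*π;  (3)²·∫cos(x)² dx = 9·π/2 = 9*π/2.
  (u')² cross terms: 2·(-15)·(-12)·∫cos(5x)·sin(4x) dx = 360·(-8/9) = -320;  2·(-15)·(3)·∫cos(5x)·cos(x) dx = -90·(0) = 0;  2·(-12)·(3)·∫sin(4x)·cos(x) dx = -72·(8/15) = -192/5.
  So ∫_0^π (u')² dx = 225*π/2 + 72*π + 9*π/2 − 320 + 0 − 192/5 = -1792/5 + 189*π.
||u||_{H^1}^2 = (-112/5 + 27*π/2) + (-1792/5 + 189*π) = -1904/5 + 405*π/2.


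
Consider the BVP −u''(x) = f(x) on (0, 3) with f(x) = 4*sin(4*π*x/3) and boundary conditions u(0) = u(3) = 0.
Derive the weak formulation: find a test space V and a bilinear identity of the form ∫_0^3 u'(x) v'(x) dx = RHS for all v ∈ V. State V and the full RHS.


V = H^1_0(0, 3) (so v(0) = v(3) = 0); weak form: ∫_0^3 u'v' dx = ∫_0^3 (4*sin(4*π*x/3)) v dx for all v ∈ V.

Multiply both sides by a test function v and integrate from 0 to 3:
  ∫_0^3 −u''(x) v(x) dx = ∫_0^3 f(x) v(x) dx.
Integrate the LHS by parts once:
  ∫_0^3 −u'' v dx = −[u'(x) v(x)]_0^3 + ∫_0^3 u'(x) v'(x) dx.
Thus ∫_0^3 u'(x) v'(x) dx = ∫_0^3 f(x) v(x) dx + [u'(x) v(x)]_0^3.
Choose V so that boundary terms are either known or forced to vanish.
u is Dirichlet: u(0) = u(3) = 0. Let V = H^1_0(0, 3); then v(0) = v(3) = 0, and [u' v]_0^3 = 0.
Weak formulation: find u (satisfying any essential BC) such that ∫_0^3 u'(x) v'(x) dx = ∫_0^3 f v dx for all v ∈ V.
Substituting f(x) = 4*sin(4*π*x/3), the right-hand side is ∫_0^3 (4*sin(4*π*x/3)) v dx.


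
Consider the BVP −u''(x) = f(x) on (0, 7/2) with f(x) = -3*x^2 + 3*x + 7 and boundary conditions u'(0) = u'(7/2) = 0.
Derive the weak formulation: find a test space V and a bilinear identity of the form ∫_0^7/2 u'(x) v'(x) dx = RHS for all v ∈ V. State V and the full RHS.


V = H^1(0, 7/2) (no boundary constraint on v; u is determined up to an additive constant); weak form: ∫_0^7/2 u'v' dx = ∫_0^7/2 (-3*x^2 + 3*x + 7) v dx for all v ∈ V.

Multiply both sides by a test function v and integrate from 0 to 7/2:
  ∫_0^7/2 −u''(x) v(x) dx = ∫_0^7/2 f(x) v(x) dx.
Integrate the LHS by parts once:
  ∫_0^7/2 −u'' v dx = −[u'(x) v(x)]_0^7/2 + ∫_0^7/2 u'(x) v'(x) dx.
Thus ∫_0^7/2 u'(x) v'(x) dx = ∫_0^7/2 f(x) v(x) dx + [u'(x) v(x)]_0^7/2.
Choose V so that boundary terms are either known or forced to vanish.
u has homogeneous Neumann: u'(0) = u'(7/2) = 0. So [u' v]_0^7/2 = 0·v(7/2) − 0·v(0) = 0 for any v; take V = H^1(0, 7/2).
Weak formulation: find u (satisfying any essential BC) such that ∫_0^7/2 u'(x) v'(x) dx = ∫_0^7/2 f v dx for all v ∈ V (homogeneous Neumann, so boundary terms vanish).
Substituting f(x) = -3*x^2 + 3*x + 7, the right-hand side is ∫_0^7/2 (-3*x^2 + 3*x + 7) v dx.
Compatibility check (pure Neumann): taking v ≡ 1 ∈ V gives 0 = ∫_0^7/2 f dx + (0) − (0), i.e. ∫_0^7/2 f dx must equal u'(0) − u'(7/2) = 0. Indeed ∫_0^7/2 (-3*x^2 + 3*x + 7) dx = 0, so the data are compatible. The solution is then unique only up to an additive constant (fix it e.g. by requiring ∫_0^7/2 u dx = 0).


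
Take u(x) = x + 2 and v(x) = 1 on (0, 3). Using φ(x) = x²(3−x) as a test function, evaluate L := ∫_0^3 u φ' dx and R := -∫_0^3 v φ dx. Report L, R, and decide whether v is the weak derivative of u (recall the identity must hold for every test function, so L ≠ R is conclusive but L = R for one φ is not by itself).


LHS = -27/4, RHS = -27/4. Yes, v = u' weakly.

u(x) = x + 2, classical derivative u'(x) = 1.
φ(x) = x²(3−x), so φ'(x) = 3*x*(2 - x).
Note φ(0) = φ(3) = 0, so the boundary term u·φ vanishes.
LHS = ∫_0^3 u(x) φ'(x) dx = ∫_0^3 (-3*x^3 + 12*x) dx. Term by term:
  ∫_0^3 -3*x^3 dx = -243/4;  ∫_0^3 12*x dx = 54.
Sum: -243/4 + 54 = -27/4.
So LHS = -27/4.
∫_0^3 v(x) φ(x) dx = ∫_0^3 (-x^3 + 3*x^2) dx. Term by term:
  ∫_0^3 -x^3 dx = -81/4;  ∫_0^3 3*x^2 dx = 27.
Sum: -81/4 + 27 = 27/4.
So RHS = -∫_0^3 v(x) φ(x) dx = -27/4.
LHS = RHS, so the identity holds for this test φ.
Moreover u is smooth here and v(x) = u'(x) = 1 pointwise, so the identity holds for every test function. Hence v is the weak derivative of u.


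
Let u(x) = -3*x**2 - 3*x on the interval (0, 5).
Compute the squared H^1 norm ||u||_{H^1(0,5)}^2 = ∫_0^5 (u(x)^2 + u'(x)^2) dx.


||u||_{H^1}^2 = 21615/2

The H^1 norm (squared) on an interval (0, L) is
  ||u||_{H^1}^2 = ∫_0^L u(x)^2 dx + ∫_0^L u'(x)^2 dx.
Compute u'(x) = -6*x - 3.
Then u(x)^2 = 9*x**4 + 18*x**3 + 9*x**2 and u'(x)^2 = 36*x**2 + 36*x + 9.
Integrate each monomial from 0 to 5 using ∫_0^5 c·x^n dx = c·5^(n+1)/(n+1):
  ∫_0^5 u(x)^2 dx = ∫_0^5 (9*x^4 + 18*x^3 + 9*x^2) dx. Term by term:
    ∫_0^5 9*x^4 dx = 5625;  ∫_0^5 18*x^3 dx = 5625/2;  ∫_0^5 9*x^2 dx = 375.
  Sum: 5625 + 5625/2 + 375 = 17625/2.
  ∫_0^5 u'(x)^2 dx = ∫_0^5 (36*x^2 + 36*x + 9) dx. Term by term:
    ∫_0^5 36*x^2 dx = 1500;  ∫_0^5 36*x dx = 450;  ∫_0^5 9 dx = 45.
  Sum: 1500 + 450 + 45 = 1995.
Adding: ||u||_{H^1}^2 = 17625/2 + 1995 = 21615/2.


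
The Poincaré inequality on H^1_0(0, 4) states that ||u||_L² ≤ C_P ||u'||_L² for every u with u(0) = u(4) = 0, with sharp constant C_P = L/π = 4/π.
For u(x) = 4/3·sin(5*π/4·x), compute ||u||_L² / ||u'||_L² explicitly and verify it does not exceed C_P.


||u||_L² / ||u'||_L² = 4/(5*π) < C_P = 4/π.

u(x) = 4/3·sin(5*π/4·x), so u'(x) = 5*π*cos(5*π*x/4)/3.
Writing u(x) = A·sin(kπx/L) with A = 4/3 and k = 5, use ∫_0^L sin²(kπx/L) dx = L/2 and ∫_0^L cos²(kπx/L) dx = L/2.
u² = 16/9·sin²(5*π/4·x) and (u')² = 25*π^2/9·cos²(5*π/4·x), and each of sin², cos² integrates to L/2 = 2 over (0, 4).
∫_0^4 u² dx = 32/9, so ||u||_L² = 4*sqrt(2)/3.
∫_0^4 (u')² dx = 50*π^2/9, so ||u'||_L² = 5*sqrt(2)*π/3.
Ratio ||u||_L² / ||u'||_L² = 4/(5*π).
Sharp Poincaré constant on H^1_0(0, 4) is C_P = L/π = 4/π, achieved by sin(π/4·x).
This is the k = 5 harmonic; the ratio L/(kπ) is strictly less than C_P = L/π, consistent with the sharp inequality ||u||_L² ≤ C_P ||u'||_L².


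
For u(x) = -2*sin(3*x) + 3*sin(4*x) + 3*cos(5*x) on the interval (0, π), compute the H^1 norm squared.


||u||_{H^1(0,π)}^2 = -416 + 427*π/2

u'(x) = -15*sin(5*x) - 6*cos(3*x) + 12*cos(4*x).
Expand u² and (u')² and integrate term by term on (0, π), using: for integers n ≥ 1, ∫_0^π sin²(nx) dx = ∫_0^π cos²(nx) dx = π/2; for n ≠ n', ∫_0^π sin(nx)sin(n'x) dx = ∫_0^π cos(nx)cos(n'x) dx = 0; and by product-to-sum, ∫_0^π sin(nx)cos(n'x) dx = ½∫_0^π [sin((n+n')x) + sin((n−n')x)] dx, which is 0 when n+n' is even and 2n/(n²−n'²) when n+n' is odd (it need not vanish on (0, π)).
  u² squared terms: (-2)²·∫sin(3x)² dx = 4·π/2 = 2*π;  (3)²·∫cos(5x)² dx = 9·π/2 = 9*π/2;  (3)²·∫sin(4x)² dx = 9·π/2 = 9*π/2.
  u² cross terms: 2·(-2)·(3)·∫sin(3x)·cos(5x) dx = -12·(0) = 0;  2·(-2)·(3)·∫sin(3x)·sin(4x) dx = -12·(0) = 0;  2·(3)·(3)·∫cos(5x)·sin(4x) dx = 18·(-8/9) = -16.
  So ∫_0^π u² dx = 2*π + 9*π/2 + 9*π/2 + 0 + 0 − 16 = -16 + 11*π.
  (u')² squared terms: (-15)²·∫sin(5x)² dx = 225·π/2 = 225*π/2;  (-6)²·∫cos(3x)² dx = 36·π/2 = 18*π;  (12)²·∫cos(4x)² dx = 144·π/2 = 72*π.
  (u')² cross terms: 2·(-15)·(-6)·∫sin(5x)·cos(3x) dx = 180·(0) = 0;  2·(-15)·(12)·∫sin(5x)·cos(4x) dx = -360·(10/9) = -400;  2·(-6)·(12)·∫cos(3x)·cos(4x) dx = -144·(0) = 0.
  So ∫_0^π (u')² dx = 225*π/2 + 18*π + 72*π + 0 − 400 + 0 = -400 + 405*π/2.
||u||_{H^1}^2 = (-16 + 11*π) + (-400 + 405*π/2) = -416 + 427*π/2.


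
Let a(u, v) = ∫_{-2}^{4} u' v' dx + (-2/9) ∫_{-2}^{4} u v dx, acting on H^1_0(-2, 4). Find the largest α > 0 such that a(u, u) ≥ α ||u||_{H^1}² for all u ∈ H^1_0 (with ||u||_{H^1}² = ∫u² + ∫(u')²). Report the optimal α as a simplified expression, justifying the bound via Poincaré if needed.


α = (-8 + π^2)/(π^2 + 36)

Coercivity of a(·,·) on H^1_0(-2, 4) means a(u, u) ≥ α ||u||_{H^1}² for every u ∈ H^1_0.
The interval has length L = 6, and Poincaré/coercivity depend only on L. Here a(u, u) = ∫(u')² + (-2/9)·∫u².
Here c = -2/9 < 0 with |c| < (π/L)² = π^2/36, so coercivity still holds. The condition a(u,u) ≥ α||u||_{H^1}² reads (1−α)∫(u')² ≥ (α−c)∫u². Any admissible α is ≤ 1 (rapidly oscillating u have ∫u²/∫(u')² → 0), and α = 1 would force 0 ≥ (1−c)∫u², impossible since c < 1; so 1−α > 0. By the sharp Poincaré inequality on H^1_0 of an interval of length L, ∫(u')² ≥ (π/L)²∫u² with equality for the first sine mode sin(π(x−x₀)/L) (x₀ the left endpoint), so the inequality holds for all u iff (1−α)(π/L)² ≥ α − c, i.e. α ≤ ((π/L)² + c)/((π/L)² + 1) = (1 + c(L/π)²)/(1 + (L/π)²). (Direct route, valid since c ≤ 0: Poincaré gives c∫u² ≥ c(L/π)²∫(u')², so a(u,u) ≥ (1 + c(L/π)²)∫(u')², while ||u||_{H^1}² ≤ (1 + (L/π)²)∫(u')²; dividing yields the same α.) With (π/L)² = π^2/36 and c = -2/9, the largest admissible constant is α = ((π/L)² + c)/((π/L)² + 1).
Simplifying, α = (-8 + π^2)/(π^2 + 36).


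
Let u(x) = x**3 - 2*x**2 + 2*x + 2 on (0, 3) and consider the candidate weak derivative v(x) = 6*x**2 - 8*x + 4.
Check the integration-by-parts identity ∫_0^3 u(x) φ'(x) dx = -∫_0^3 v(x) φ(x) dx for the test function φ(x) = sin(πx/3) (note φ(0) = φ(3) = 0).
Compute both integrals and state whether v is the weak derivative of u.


LHS = -57/π + 324/π^3, RHS = -114/π + 648/π^3. No, v is not the weak derivative of u.

u(x) = x**3 - 2*x**2 + 2*x + 2, classical derivative u'(x) = 3*x**2 - 4*x + 2.
φ(x) = sin(πx/3), so φ'(x) = π*cos(π*x/3)/3.
Note φ(0) = φ(3) = 0, so the boundary term u·φ vanishes.
LHS = ∫_0^3 u(x) φ'(x) dx = ∫_0^3 (π*x^3*cos(π*x/3)/3 - 2*π*x^2*cos(π*x/3)/3 + 2*π*x*cos(π*x/3)/3 + 2*π*cos(π*x/3)/3) dx. Term by term:
  ∫_0^3 2*π*cos(π*x/3)/3 dx = 0;  ∫_0^3 -2*π*x^2*cos(π*x/3)/3 dx = 36/π;  ∫_0^3 π*x^3*cos(π*x/3)/3 dx = -81/π + 324/π^3;
  ∫_0^3 2*π*x*cos(π*x/3)/3 dx = -12/π.
Sum: 0 + 36/π + -81/π + 324/π^3 − 12/π = -57/π + 324/π^3.
So LHS = -57/π + 324/π^3.
∫_0^3 v(x) φ(x) dx = ∫_0^3 (6*x^2*sin(π*x/3) - 8*x*sin(π*x/3) + 4*sin(π*x/3)) dx. Term by term:
  ∫_0^3 4*sin(π*x/3) dx = 24/π;  ∫_0^3 -8*x*sin(π*x/3) dx = -72/π;  ∫_0^3 6*x^2*sin(π*x/3) dx = -648/π^3 + 162/π.
Sum: 24/π − 72/π + -648/π^3 + 162/π = -648/π^3 + 114/π.
So RHS = -∫_0^3 v(x) φ(x) dx = -114/π + 648/π^3.
LHS − RHS = -324/π^3 + 57/π ≠ 0, so the identity fails.
(For a valid weak derivative the identity must hold for EVERY test function, in particular this one. The failure shows v is NOT the weak derivative of u.)
Correct weak derivative would be u'(x) = 3*x**2 - 4*x + 2.


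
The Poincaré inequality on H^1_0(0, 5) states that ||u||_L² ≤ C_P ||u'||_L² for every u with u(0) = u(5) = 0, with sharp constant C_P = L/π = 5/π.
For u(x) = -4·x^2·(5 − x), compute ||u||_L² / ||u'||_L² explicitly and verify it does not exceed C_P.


||u||_L² / ||u'||_L² = 5*sqrt(14)/14 < C_P = 5/π.

u(x) = -4·x^2·(5 − x), so u'(x) = 4*x*(3*x - 10).
u(x) = -4·x^2·(5 − x) vanishes at x = 0 and x = 5, so u ∈ H^1_0(0, 5). Differentiate via the product rule and integrate the resulting polynomials term by term.
  ∫_0^5 u² dx = ∫_0^5 (16*x^6 - 160*x^5 + 400*x^4) dx. Term by term:
    ∫_0^5 16*x^6 dx = 1250000/7;  ∫_0^5 -160*x^5 dx = -1250000/3;  ∫_0^5 400*x^4 dx = 250000.
  Sum: 1250000/7 − 1250000/3 + 250000 = 250000/21.
  ∫_0^5 (u')² dx = ∫_0^5 (144*x^4 - 960*x^3 + 1600*x^2) dx. Term by term:
    ∫_0^5 144*x^4 dx = 90000;  ∫_0^5 -960*x^3 dx = -150000;  ∫_0^5 1600*x^2 dx = 200000/3.
  Sum: 90000 − 150000 + 200000/3 = 20000/3.
∫_0^5 u² dx = 250000/21, so ||u||_L² = 500*sqrt(21)/21.
∫_0^5 (u')² dx = 20000/3, so ||u'||_L² = 100*sqrt(6)/3.
Ratio ||u||_L² / ||u'||_L² = 5*sqrt(14)/14.
Sharp Poincaré constant on H^1_0(0, 5) is C_P = L/π = 5/π, achieved by sin(π/5·x).
A polynomial bump cannot attain the sharp Poincaré constant (only the first sine eigenfunction does), so the ratio is strictly less than C_P, consistent with ||u||_L² ≤ C_P ||u'||_L².


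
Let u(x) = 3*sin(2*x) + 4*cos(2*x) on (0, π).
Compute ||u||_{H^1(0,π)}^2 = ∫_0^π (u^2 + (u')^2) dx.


||u||_{H^1(0,π)}^2 = 125*π/2

u'(x) = -8*sin(2*x) + 6*cos(2*x).
Expand u² and (u')² and integrate term by term on (0, π), using: for integers n ≥ 1, ∫_0^π sin²(nx) dx = ∫_0^π cos²(nx) dx = π/2; for n ≠ n', ∫_0^π sin(nx)sin(n'x) dx = ∫_0^π cos(nx)cos(n'x) dx = 0; and by product-to-sum, ∫_0^π sin(nx)cos(n'x) dx = ½∫_0^π [sin((n+n')x) + sin((n−n')x)] dx, which is 0 when n+n' is even and 2n/(n²−n'²) when n+n' is odd (it need not vanish on (0, π)).
  u² squared terms: (3)²·∫sin(2x)² dx = 9·π/2 = 9*π/2;  (4)²·∫cos(2x)² dx = 16·π/2 = 8*π.
  u² cross terms: 2·(3)·(4)·∫sin(2x)·cos(2x) dx = 24·(0) = 0.
  So ∫_0^π u² dx = 9*π/2 + 8*π + 0 = 25*π/2.
  (u')² squared terms: (-8)²·∫sin(2x)² dx = 64·π/2 = 32*π;  (6)²·∫cos(2x)² dx = 36·π/2 = 18*π.
  (u')² cross terms: 2·(-8)·(6)·∫sin(2x)·cos(2x) dx = -96·(0) = 0.
  So ∫_0^π (u')² dx = 32*π + 18*π + 0 = 50*π.
||u||_{H^1}^2 = (25*π/2) + (50*π) = 125*π/2.


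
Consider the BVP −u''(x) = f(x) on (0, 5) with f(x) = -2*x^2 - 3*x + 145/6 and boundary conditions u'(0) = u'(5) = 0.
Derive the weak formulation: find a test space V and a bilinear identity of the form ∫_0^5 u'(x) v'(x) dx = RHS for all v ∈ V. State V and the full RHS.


V = H^1(0, 5) (no boundary constraint on v; u is determined up to an additive constant); weak form: ∫_0^5 u'v' dx = ∫_0^5 (-2*x^2 - 3*x + 145/6) v dx for all v ∈ V.

Multiply both sides by a test function v and integrate from 0 to 5:
  ∫_0^5 −u''(x) v(x) dx = ∫_0^5 f(x) v(x) dx.
Integrate the LHS by parts once:
  ∫_0^5 −u'' v dx = −[u'(x) v(x)]_0^5 + ∫_0^5 u'(x) v'(x) dx.
Thus ∫_0^5 u'(x) v'(x) dx = ∫_0^5 f(x) v(x) dx + [u'(x) v(x)]_0^5.
Choose V so that boundary terms are either known or forced to vanish.
u has homogeneous Neumann: u'(0) = u'(5) = 0. So [u' v]_0^5 = 0·v(5) − 0·v(0) = 0 for any v; take V = H^1(0, 5).
Weak formulation: find u (satisfying any essential BC) such that ∫_0^5 u'(x) v'(x) dx = ∫_0^5 f v dx for all v ∈ V (homogeneous Neumann, so boundary terms vanish).
Substituting f(x) = -2*x^2 - 3*x + 145/6, the right-hand side is ∫_0^5 (-2*x^2 - 3*x + 145/6) v dx.
Compatibility check (pure Neumann): taking v ≡ 1 ∈ V gives 0 = ∫_0^5 f dx + (0) − (0), i.e. ∫_0^5 f dx must equal u'(0) − u'(5) = 0. Indeed ∫_0^5 (-2*x^2 - 3*x + 145/6) dx = 0, so the data are compatible. The solution is then unique only up to an additive constant (fix it e.g. by requiring ∫_0^5 u dx = 0).


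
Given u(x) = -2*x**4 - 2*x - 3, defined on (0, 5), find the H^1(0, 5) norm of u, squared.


||u||_{H^1}^2 = 101811545/63

The H^1 norm (squared) on an interval (0, L) is
  ||u||_{H^1}^2 = ∫_0^L u(x)^2 dx + ∫_0^L u'(x)^2 dx.
Compute u'(x) = -8*x**3 - 2.
Then u(x)^2 = 4*x**8 + 8*x**5 + 12*x**4 + 4*x**2 + 12*x + 9 and u'(x)^2 = 64*x**6 + 32*x**3 + 4.
Integrate each monomial from 0 to 5 using ∫_0^5 c·x^n dx = c·5^(n+1)/(n+1):
  ∫_0^5 u(x)^2 dx = ∫_0^5 (4*x^8 + 8*x^5 + 12*x^4 + 4*x^2 + 12*x + 9) dx. Term by term:
    ∫_0^5 4*x^8 dx = 7812500/9;  ∫_0^5 8*x^5 dx = 62500/3;  ∫_0^5 12*x^4 dx = 7500;
    ∫_0^5 4*x^2 dx = 500/3;  ∫_0^5 12*x dx = 150;  ∫_0^5 9 dx = 45.
  Sum: 7812500/9 + 62500/3 + 7500 + 500/3 + 150 + 45 = 8070755/9.
  ∫_0^5 u'(x)^2 dx = ∫_0^5 (64*x^6 + 32*x^3 + 4) dx. Term by term:
    ∫_0^5 64*x^6 dx = 5000000/7;  ∫_0^5 32*x^3 dx = 5000;  ∫_0^5 4 dx = 20.
  Sum: 5000000/7 + 5000 + 20 = 5035140/7.
Adding: ||u||_{H^1}^2 = 8070755/9 + 5035140/7 = 101811545/63.


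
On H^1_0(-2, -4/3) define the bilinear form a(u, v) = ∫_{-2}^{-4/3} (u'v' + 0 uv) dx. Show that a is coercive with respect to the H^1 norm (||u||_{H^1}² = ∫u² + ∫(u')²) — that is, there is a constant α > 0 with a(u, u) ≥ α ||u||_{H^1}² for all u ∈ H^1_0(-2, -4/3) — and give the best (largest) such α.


α = 9*π^2/(4 + 9*π^2)

Coercivity of a(·,·) on H^1_0(-2, -4/3) means a(u, u) ≥ α ||u||_{H^1}² for every u ∈ H^1_0.
The interval has length L = 2/3, and Poincaré/coercivity depend only on L. Here a(u, u) = ∫(u')² + (0)·∫u².
Here c = 0, so a(u,u) = ∫(u')² alone. The condition a(u,u) ≥ α||u||_{H^1}² reads (1−α)∫(u')² ≥ (α−c)∫u². Any admissible α is ≤ 1 (rapidly oscillating u have ∫u²/∫(u')² → 0), and α = 1 would force 0 ≥ (1−c)∫u², impossible since c < 1; so 1−α > 0. By the sharp Poincaré inequality on H^1_0 of an interval of length L, ∫(u')² ≥ (π/L)²∫u² with equality for the first sine mode sin(π(x−x₀)/L) (x₀ the left endpoint), so the inequality holds for all u iff (1−α)(π/L)² ≥ α − c, i.e. α ≤ ((π/L)² + c)/((π/L)² + 1) = (1 + c(L/π)²)/(1 + (L/π)²). (Direct route, valid since c ≤ 0: Poincaré gives c∫u² ≥ c(L/π)²∫(u')², so a(u,u) ≥ (1 + c(L/π)²)∫(u')², while ||u||_{H^1}² ≤ (1 + (L/π)²)∫(u')²; dividing yields the same α.) With (π/L)² = 9*π^2/4 and c = 0, the largest admissible constant is α = ((π/L)² + c)/((π/L)² + 1).
Simplifying, α = 9*π^2/(4 + 9*π^2).


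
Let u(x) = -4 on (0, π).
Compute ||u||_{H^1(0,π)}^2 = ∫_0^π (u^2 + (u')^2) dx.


||u||_{H^1(0,π)}^2 = 16*π

u'(x) = 0.
Expand u² and (u')² and integrate term by term on (0, π), using: for integers n ≥ 1, ∫_0^π sin²(nx) dx = ∫_0^π cos²(nx) dx = π/2; for n ≠ n', ∫_0^π sin(nx)sin(n'x) dx = ∫_0^π cos(nx)cos(n'x) dx = 0; and by product-to-sum, ∫_0^π sin(nx)cos(n'x) dx = ½∫_0^π [sin((n+n')x) + sin((n−n')x)] dx, which is 0 when n+n' is even and 2n/(n²−n'²) when n+n' is odd (it need not vanish on (0, π)). For the constant mode: ∫_0^π 1 dx = π, ∫_0^π cos(nx) dx = 0, ∫_0^π sin(nx) dx = (1−(−1)^n)/n.
  u² squared terms: (-4)²·∫1 dx = 16·π = 16*π.
  So ∫_0^π u² dx = 16*π.
  u' ≡ 0, so ∫_0^π (u')² dx = 0.
||u||_{H^1}^2 = (16*π) + (0) = 16*π.


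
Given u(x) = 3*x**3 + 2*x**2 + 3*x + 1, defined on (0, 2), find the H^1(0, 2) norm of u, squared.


||u||_{H^1}^2 = 169376/105

The H^1 norm (squared) on an interval (0, L) is
  ||u||_{H^1}^2 = ∫_0^L u(x)^2 dx + ∫_0^L u'(x)^2 dx.
Compute u'(x) = 9*x**2 + 4*x + 3.
Then u(x)^2 = 9*x**6 + 12*x**5 + 22*x**4 + 18*x**3 + 13*x**2 + 6*x + 1 and u'(x)^2 = 81*x**4 + 72*x**3 + 70*x**2 + 24*x + 9.
Integrate each monomial from 0 to 2 using ∫_0^2 c·x^n dx = c·2^(n+1)/(n+1):
  ∫_0^2 u(x)^2 dx = ∫_0^2 (9*x^6 + 12*x^5 + 22*x^4 + 18*x^3 + 13*x^2 + 6*x + 1) dx. Term by term:
    ∫_0^2 9*x^6 dx = 1152/7;  ∫_0^2 12*x^5 dx = 128;  ∫_0^2 22*x^4 dx = 704/5;
    ∫_0^2 18*x^3 dx = 72;  ∫_0^2 13*x^2 dx = 104/3;  ∫_0^2 6*x dx = 12;
    ∫_0^2 1 dx = 2.
  Sum: 1152/7 + 128 + 704/5 + 72 + 104/3 + 12 + 2 = 58174/105.
  ∫_0^2 u'(x)^2 dx = ∫_0^2 (81*x^4 + 72*x^3 + 70*x^2 + 24*x + 9) dx. Term by term:
    ∫_0^2 81*x^4 dx = 2592/5;  ∫_0^2 72*x^3 dx = 288;  ∫_0^2 70*x^2 dx = 560/3;
    ∫_0^2 24*x dx = 48;  ∫_0^2 9 dx = 18.
  Sum: 2592/5 + 288 + 560/3 + 48 + 18 = 15886/15.
Adding: ||u||_{H^1}^2 = 58174/105 + 15886/15 = 169376/105.


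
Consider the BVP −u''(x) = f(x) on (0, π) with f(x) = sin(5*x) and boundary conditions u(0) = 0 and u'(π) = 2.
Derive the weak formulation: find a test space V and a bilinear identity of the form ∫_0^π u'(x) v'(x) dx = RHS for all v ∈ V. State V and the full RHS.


V = {v ∈ H^1(0, π) : v(0) = 0} (test functions vanish at x = 0 where u is specified); weak form: ∫_0^π u'v' dx = ∫_0^π (sin(5*x)) v dx + 2·v(π) for all v ∈ V.

Multiply both sides by a test function v and integrate from 0 to π:
  ∫_0^π −u''(x) v(x) dx = ∫_0^π f(x) v(x) dx.
Integrate the LHS by parts once:
  ∫_0^π −u'' v dx = −[u'(x) v(x)]_0^π + ∫_0^π u'(x) v'(x) dx.
Thus ∫_0^π u'(x) v'(x) dx = ∫_0^π f(x) v(x) dx + [u'(x) v(x)]_0^π.
Choose V so that boundary terms are either known or forced to vanish.
Mixed BC: u(0) = 0 (Dirichlet) and u'(π) = 2 (Neumann). Define V = {v ∈ H^1(0, π) : v(0) = 0}. Then [u' v]_0^π = u'(π)·v(π) − u'(0)·0 = 2·v(π).
Weak formulation: find u (satisfying any essential BC) such that ∫_0^π u'(x) v'(x) dx = ∫_0^π f v dx + 2·v(π) for all v ∈ V (Dirichlet at 0 absorbed into V; Neumann datum at x = π contributes the boundary term).
Substituting f(x) = sin(5*x), the right-hand side is ∫_0^π (sin(5*x)) v dx + 2·v(π).


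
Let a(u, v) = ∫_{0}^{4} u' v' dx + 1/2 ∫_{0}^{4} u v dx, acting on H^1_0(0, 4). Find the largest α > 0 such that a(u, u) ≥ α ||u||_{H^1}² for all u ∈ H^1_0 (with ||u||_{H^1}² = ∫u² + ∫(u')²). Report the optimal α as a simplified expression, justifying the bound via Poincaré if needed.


α = (8 + π^2)/(π^2 + 16)

Coercivity of a(·,·) on H^1_0(0, 4) means a(u, u) ≥ α ||u||_{H^1}² for every u ∈ H^1_0.
The interval has length L = 4, and Poincaré/coercivity depend only on L. Here a(u, u) = ∫(u')² + (1/2)·∫u².
Here 0 < c = 1/2 < 1. The condition a(u,u) ≥ α||u||_{H^1}² reads (1−α)∫(u')² ≥ (α−c)∫u². Any admissible α is ≤ 1 (rapidly oscillating u have ∫u²/∫(u')² → 0), and α = 1 would force 0 ≥ (1−c)∫u², impossible since c < 1; so 1−α > 0. By the sharp Poincaré inequality on H^1_0 of an interval of length L, ∫(u')² ≥ (π/L)²∫u² with equality for the first sine mode sin(π(x−x₀)/L) (x₀ the left endpoint), so the inequality holds for all u iff (1−α)(π/L)² ≥ α − c, i.e. α ≤ ((π/L)² + c)/((π/L)² + 1) = (1 + c(L/π)²)/(1 + (L/π)²). With (π/L)² = π^2/16 and c = 1/2, the largest admissible constant is α = ((π/L)² + c)/((π/L)² + 1).
Simplifying, α = (8 + π^2)/(π^2 + 16).


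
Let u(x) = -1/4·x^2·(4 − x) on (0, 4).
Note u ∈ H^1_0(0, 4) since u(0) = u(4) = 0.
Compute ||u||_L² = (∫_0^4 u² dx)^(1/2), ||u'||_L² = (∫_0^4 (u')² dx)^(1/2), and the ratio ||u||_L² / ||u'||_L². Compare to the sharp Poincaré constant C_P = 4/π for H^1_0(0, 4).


||u||_L² / ||u'||_L² = 2*sqrt(14)/7 < C_P = 4/π.

u(x) = -1/4·x^2·(4 − x), so u'(x) = x*(3*x - 8)/4.
u(x) = -1/4·x^2·(4 − x) vanishes at x = 0 and x = 4, so u ∈ H^1_0(0, 4). Differentiate via the product rule and integrate the resulting polynomials term by term.
  ∫_0^4 u² dx = ∫_0^4 (x^6/16 - x^5/2 + x^4) dx. Term by term:
    ∫_0^4 x^6/16 dx = 1024/7;  ∫_0^4 -x^5/2 dx = -1024/3;  ∫_0^4 x^4 dx = 1024/5.
  Sum: 1024/7 − 1024/3 + 1024/5 = 1024/105.
  ∫_0^4 (u')² dx = ∫_0^4 (9*x^4/16 - 3*x^3 + 4*x^2) dx. Term by term:
    ∫_0^4 9*x^4/16 dx = 576/5;  ∫_0^4 -3*x^3 dx = -192;  ∫_0^4 4*x^2 dx = 256/3.
  Sum: 576/5 − 192 + 256/3 = 128/15.
∫_0^4 u² dx = 1024/105, so ||u||_L² = 32*sqrt(105)/105.
∫_0^4 (u')² dx = 128/15, so ||u'||_L² = 8*sqrt(30)/15.
Ratio ||u||_L² / ||u'||_L² = 2*sqrt(14)/7.
Sharp Poincaré constant on H^1_0(0, 4) is C_P = L/π = 4/π, achieved by sin(π/4·x).
A polynomial bump cannot attain the sharp Poincaré constant (only the first sine eigenfunction does), so the ratio is strictly less than C_P, consistent with ||u||_L² ≤ C_P ||u'||_L².


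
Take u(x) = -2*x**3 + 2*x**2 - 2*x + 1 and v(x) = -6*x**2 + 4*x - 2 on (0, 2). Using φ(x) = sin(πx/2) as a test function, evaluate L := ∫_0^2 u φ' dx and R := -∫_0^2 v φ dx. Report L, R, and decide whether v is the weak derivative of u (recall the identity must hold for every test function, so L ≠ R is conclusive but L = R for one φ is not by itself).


LHS = -192/π^3 + 40/π, RHS = -192/π^3 + 40/π. Yes, v = u' weakly.

u(x) = -2*x**3 + 2*x**2 - 2*x + 1, classical derivative u'(x) = -6*x**2 + 4*x - 2.
φ(x) = sin(πx/2), so φ'(x) = π*cos(π*x/2)/2.
Note φ(0) = φ(2) = 0, so the boundary term u·φ vanishes.
LHS = ∫_0^2 u(x) φ'(x) dx = ∫_0^2 (-π*x^3*cos(π*x/2) + π*x^2*cos(π*x/2) - π*x*cos(π*x/2) + π*cos(π*x/2)/2) dx. Term by term:
  ∫_0^2 π*cos(π*x/2)/2 dx = 0;  ∫_0^2 π*x^2*cos(π*x/2) dx = -16/π;  ∫_0^2 -π*x*cos(π*x/2) dx = 8/π;
  ∫_0^2 -π*x^3*cos(π*x/2) dx = -192/π^3 + 48/π.
Sum: 0 − 16/π + 8/π + -192/π^3 + 48/π = -192/π^3 + 40/π.
So LHS = -192/π^3 + 40/π.
∫_0^2 v(x) φ(x) dx = ∫_0^2 (-6*x^2*sin(π*x/2) + 4*x*sin(π*x/2) - 2*sin(π*x/2)) dx. Term by term:
  ∫_0^2 -2*sin(π*x/2) dx = -8/π;  ∫_0^2 -6*x^2*sin(π*x/2) dx = -48/π + 192/π^3;  ∫_0^2 4*x*sin(π*x/2) dx = 16/π.
Sum: -8/π + -48/π + 192/π^3 + 16/π = -40/π + 192/π^3.
So RHS = -∫_0^2 v(x) φ(x) dx = -192/π^3 + 40/π.
LHS = RHS, so the identity holds for this test φ.
Moreover u is smooth here and v(x) = u'(x) = -6*x**2 + 4*x - 2 pointwise, so the identity holds for every test function. Hence v is the weak derivative of u.


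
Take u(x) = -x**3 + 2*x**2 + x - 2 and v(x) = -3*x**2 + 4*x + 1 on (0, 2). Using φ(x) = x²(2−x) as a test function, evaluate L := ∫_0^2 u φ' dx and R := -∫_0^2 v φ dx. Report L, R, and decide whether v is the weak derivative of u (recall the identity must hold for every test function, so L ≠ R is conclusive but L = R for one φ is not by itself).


LHS = -4/3, RHS = -4/3. Yes, v = u' weakly.

u(x) = -x**3 + 2*x**2 + x - 2, classical derivative u'(x) = -3*x**2 + 4*x + 1.
φ(x) = x²(2−x), so φ'(x) = x*(4 - 3*x).
Note φ(0) = φ(2) = 0, so the boundary term u·φ vanishes.
LHS = ∫_0^2 u(x) φ'(x) dx = ∫_0^2 (3*x^5 - 10*x^4 + 5*x^3 + 10*x^2 - 8*x) dx. Term by term:
  ∫_0^2 3*x^5 dx = 32;  ∫_0^2 -10*x^4 dx = -64;  ∫_0^2 5*x^3 dx = 20;
  ∫_0^2 10*x^2 dx = 80/3;  ∫_0^2 -8*x dx = -16.
Sum: 32 − 64 + 20 + 80/3 − 16 = -4/3.
So LHS = -4/3.
∫_0^2 v(x) φ(x) dx = ∫_0^2 (3*x^5 - 10*x^4 + 7*x^3 + 2*x^2) dx. Term by term:
  ∫_0^2 3*x^5 dx = 32;  ∫_0^2 -10*x^4 dx = -64;  ∫_0^2 7*x^3 dx = 28;
  ∫_0^2 2*x^2 dx = 16/3.
Sum: 32 − 64 + 28 + 16/3 = 4/3.
So RHS = -∫_0^2 v(x) φ(x) dx = -4/3.
LHS = RHS, so the identity holds for this test φ.
Moreover u is smooth here and v(x) = u'(x) = -3*x**2 + 4*x + 1 pointwise, so the identity holds for every test function. Hence v is the weak derivative of u.


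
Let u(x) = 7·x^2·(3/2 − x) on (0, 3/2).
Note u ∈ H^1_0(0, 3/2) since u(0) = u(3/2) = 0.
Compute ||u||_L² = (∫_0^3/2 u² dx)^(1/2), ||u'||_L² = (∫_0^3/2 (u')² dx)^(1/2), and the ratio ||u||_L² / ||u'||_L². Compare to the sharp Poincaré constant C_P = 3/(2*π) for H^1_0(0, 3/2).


||u||_L² / ||u'||_L² = 3*sqrt(14)/28 < C_P = 3/(2*π).

u(x) = 7·x^2·(3/2 − x), so u'(x) = 21*x*(1 - x).
u(x) = 7·x^2·(3/2 − x) vanishes at x = 0 and x = 3/2, so u ∈ H^1_0(0, 3/2). Differentiate via the product rule and integrate the resulting polynomials term by term.
  ∫_0^3/2 u² dx = ∫_0^3/2 (49*x^6 - 147*x^5 + 441*x^4/4) dx. Term by term:
    ∫_0^3/2 49*x^6 dx = 15309/128;  ∫_0^3/2 -147*x^5 dx = -35721/128;  ∫_0^3/2 441*x^4/4 dx = 107163/640.
  Sum: 15309/128 − 35721/128 + 107163/640 = 5103/640.
  ∫_0^3/2 (u')² dx = ∫_0^3/2 (441*x^4 - 882*x^3 + 441*x^2) dx. Term by term:
    ∫_0^3/2 441*x^4 dx = 107163/160;  ∫_0^3/2 -882*x^3 dx = -35721/32;  ∫_0^3/2 441*x^2 dx = 3969/8.
  Sum: 107163/160 − 35721/32 + 3969/8 = 3969/80.
∫_0^3/2 u² dx = 5103/640, so ||u||_L² = 27*sqrt(70)/80.
∫_0^3/2 (u')² dx = 3969/80, so ||u'||_L² = 63*sqrt(5)/20.
Ratio ||u||_L² / ||u'||_L² = 3*sqrt(14)/28.
Sharp Poincaré constant on H^1_0(0, 3/2) is C_P = L/π = 3/(2*π), achieved by sin(2*π/3·x).
A polynomial bump cannot attain the sharp Poincaré constant (only the first sine eigenfunction does), so the ratio is strictly less than C_P, consistent with ||u||_L² ≤ C_P ||u'||_L².


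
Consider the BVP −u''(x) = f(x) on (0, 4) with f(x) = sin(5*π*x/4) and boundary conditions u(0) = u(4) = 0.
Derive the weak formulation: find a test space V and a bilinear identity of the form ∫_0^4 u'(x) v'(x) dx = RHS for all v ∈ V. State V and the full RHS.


V = H^1_0(0, 4) (so v(0) = v(4) = 0); weak form: ∫_0^4 u'v' dx = ∫_0^4 (sin(5*π*x/4)) v dx for all v ∈ V.

Multiply both sides by a test function v and integrate from 0 to 4:
  ∫_0^4 −u''(x) v(x) dx = ∫_0^4 f(x) v(x) dx.
Integrate the LHS by parts once:
  ∫_0^4 −u'' v dx = −[u'(x) v(x)]_0^4 + ∫_0^4 u'(x) v'(x) dx.
Thus ∫_0^4 u'(x) v'(x) dx = ∫_0^4 f(x) v(x) dx + [u'(x) v(x)]_0^4.
Choose V so that boundary terms are either known or forced to vanish.
u is Dirichlet: u(0) = u(4) = 0. Let V = H^1_0(0, 4); then v(0) = v(4) = 0, and [u' v]_0^4 = 0.
Weak formulation: find u (satisfying any essential BC) such that ∫_0^4 u'(x) v'(x) dx = ∫_0^4 f v dx for all v ∈ V.
Substituting f(x) = sin(5*π*x/4), the right-hand side is ∫_0^4 (sin(5*π*x/4)) v dx.


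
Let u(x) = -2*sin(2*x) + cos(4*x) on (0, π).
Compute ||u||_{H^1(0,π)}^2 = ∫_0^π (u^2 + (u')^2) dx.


||u||_{H^1(0,π)}^2 = 37*π/2

u'(x) = -4*sin(4*x) - 4*cos(2*x).
Expand u² and (u')² and integrate term by term on (0, π), using: for integers n ≥ 1, ∫_0^π sin²(nx) dx = ∫_0^π cos²(nx) dx = π/2; for n ≠ n', ∫_0^π sin(nx)sin(n'x) dx = ∫_0^π cos(nx)cos(n'x) dx = 0; and by product-to-sum, ∫_0^π sin(nx)cos(n'x) dx = ½∫_0^π [sin((n+n')x) + sin((n−n')x)] dx, which is 0 when n+n' is even and 2n/(n²−n'²) when n+n' is odd (it need not vanish on (0, π)).
  u² squared terms: (-2)²·∫sin(2x)² dx = 4·π/2 = 2*π;  (1)²·∫cos(4x)² dx = 1·π/2 = π/2.
  u² cross terms: 2·(-2)·(1)·∫sin(2x)·cos(4x) dx = -4·(0) = 0.
  So ∫_0^π u² dx = 2*π + π/2 + 0 = 5*π/2.
  (u')² squared terms: (-4)²·∫cos(2x)² dx = 16·π/2 = 8*π;  (-4)²·∫sin(4x)² dx = 16·π/2 = 8*π.
  (u')² cross terms: 2·(-4)·(-4)·∫cos(2x)·sin(4x) dx = 32·(0) = 0.
  So ∫_0^π (u')² dx = 8*π + 8*π + 0 = 16*π.
||u||_{H^1}^2 = (5*π/2) + (16*π) = 37*π/2.


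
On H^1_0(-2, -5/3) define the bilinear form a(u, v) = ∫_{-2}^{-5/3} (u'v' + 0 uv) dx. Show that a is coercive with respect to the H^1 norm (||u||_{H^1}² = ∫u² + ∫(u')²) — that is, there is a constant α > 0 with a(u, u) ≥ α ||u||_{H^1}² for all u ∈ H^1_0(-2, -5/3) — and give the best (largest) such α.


α = 9*π^2/(1 + 9*π^2)

Coercivity of a(·,·) on H^1_0(-2, -5/3) means a(u, u) ≥ α ||u||_{H^1}² for every u ∈ H^1_0.
The interval has length L = 1/3, and Poincaré/coercivity depend only on L. Here a(u, u) = ∫(u')² + (0)·∫u².
Here c = 0, so a(u,u) = ∫(u')² alone. The condition a(u,u) ≥ α||u||_{H^1}² reads (1−α)∫(u')² ≥ (α−c)∫u². Any admissible α is ≤ 1 (rapidly oscillating u have ∫u²/∫(u')² → 0), and α = 1 would force 0 ≥ (1−c)∫u², impossible since c < 1; so 1−α > 0. By the sharp Poincaré inequality on H^1_0 of an interval of length L, ∫(u')² ≥ (π/L)²∫u² with equality for the first sine mode sin(π(x−x₀)/L) (x₀ the left endpoint), so the inequality holds for all u iff (1−α)(π/L)² ≥ α − c, i.e. α ≤ ((π/L)² + c)/((π/L)² + 1) = (1 + c(L/π)²)/(1 + (L/π)²). (Direct route, valid since c ≤ 0: Poincaré gives c∫u² ≥ c(L/π)²∫(u')², so a(u,u) ≥ (1 + c(L/π)²)∫(u')², while ||u||_{H^1}² ≤ (1 + (L/π)²)∫(u')²; dividing yields the same α.) With (π/L)² = 9*π^2 and c = 0, the largest admissible constant is α = ((π/L)² + c)/((π/L)² + 1).
Simplifying, α = 9*π^2/(1 + 9*π^2).


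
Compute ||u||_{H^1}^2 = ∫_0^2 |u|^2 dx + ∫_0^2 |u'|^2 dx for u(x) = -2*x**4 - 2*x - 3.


||u||_{H^1}^2 = 550822/315

The H^1 norm (squared) on an interval (0, L) is
  ||u||_{H^1}^2 = ∫_0^L u(x)^2 dx + ∫_0^L u'(x)^2 dx.
Compute u'(x) = -8*x**3 - 2.
Then u(x)^2 = 4*x**8 + 8*x**5 + 12*x**4 + 4*x**2 + 12*x + 9 and u'(x)^2 = 64*x**6 + 32*x**3 + 4.
Integrate each monomial from 0 to 2 using ∫_0^2 c·x^n dx = c·2^(n+1)/(n+1):
  ∫_0^2 u(x)^2 dx = ∫_0^2 (4*x^8 + 8*x^5 + 12*x^4 + 4*x^2 + 12*x + 9) dx. Term by term:
    ∫_0^2 4*x^8 dx = 2048/9;  ∫_0^2 8*x^5 dx = 256/3;  ∫_0^2 12*x^4 dx = 384/5;
    ∫_0^2 4*x^2 dx = 32/3;  ∫_0^2 12*x dx = 24;  ∫_0^2 9 dx = 18.
  Sum: 2048/9 + 256/3 + 384/5 + 32/3 + 24 + 18 = 19906/45.
  ∫_0^2 u'(x)^2 dx = ∫_0^2 (64*x^6 + 32*x^3 + 4) dx. Term by term:
    ∫_0^2 64*x^6 dx = 8192/7;  ∫_0^2 32*x^3 dx = 128;  ∫_0^2 4 dx = 8.
  Sum: 8192/7 + 128 + 8 = 9144/7.
Adding: ||u||_{H^1}^2 = 19906/45 + 9144/7 = 550822/315.


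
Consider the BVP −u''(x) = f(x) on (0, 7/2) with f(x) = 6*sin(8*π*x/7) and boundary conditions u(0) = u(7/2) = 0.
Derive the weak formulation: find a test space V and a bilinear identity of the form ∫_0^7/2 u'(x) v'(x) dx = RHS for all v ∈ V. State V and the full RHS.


V = H^1_0(0, 7/2) (so v(0) = v(7/2) = 0); weak form: ∫_0^7/2 u'v' dx = ∫_0^7/2 (6*sin(8*π*x/7)) v dx for all v ∈ V.

Multiply both sides by a test function v and integrate from 0 to 7/2:
  ∫_0^7/2 −u''(x) v(x) dx = ∫_0^7/2 f(x) v(x) dx.
Integrate the LHS by parts once:
  ∫_0^7/2 −u'' v dx = −[u'(x) v(x)]_0^7/2 + ∫_0^7/2 u'(x) v'(x) dx.
Thus ∫_0^7/2 u'(x) v'(x) dx = ∫_0^7/2 f(x) v(x) dx + [u'(x) v(x)]_0^7/2.
Choose V so that boundary terms are either known or forced to vanish.
u is Dirichlet: u(0) = u(7/2) = 0. Let V = H^1_0(0, 7/2); then v(0) = v(7/2) = 0, and [u' v]_0^7/2 = 0.
Weak formulation: find u (satisfying any essential BC) such that ∫_0^7/2 u'(x) v'(x) dx = ∫_0^7/2 f v dx for all v ∈ V.
Substituting f(x) = 6*sin(8*π*x/7), the right-hand side is ∫_0^7/2 (6*sin(8*π*x/7)) v dx.


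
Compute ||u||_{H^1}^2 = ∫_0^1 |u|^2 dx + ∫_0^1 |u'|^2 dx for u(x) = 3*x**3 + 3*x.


||u||_{H^1}^2 = 1788/35

The H^1 norm (squared) on an interval (0, L) is
  ||u||_{H^1}^2 = ∫_0^L u(x)^2 dx + ∫_0^L u'(x)^2 dx.
Compute u'(x) = 9*x**2 + 3.
Then u(x)^2 = 9*x**6 + 18*x**4 + 9*x**2 and u'(x)^2 = 81*x**4 + 54*x**2 + 9.
Integrate each monomial from 0 to 1 using ∫_0^1 c·x^n dx = c·1^(n+1)/(n+1):
  ∫_0^1 u(x)^2 dx = ∫_0^1 (9*x^6 + 18*x^4 + 9*x^2) dx. Term by term:
    ∫_0^1 9*x^6 dx = 9/7;  ∫_0^1 18*x^4 dx = 18/5;  ∫_0^1 9*x^2 dx = 3.
  Sum: 9/7 + 18/5 + 3 = 276/35.
  ∫_0^1 u'(x)^2 dx = ∫_0^1 (81*x^4 + 54*x^2 + 9) dx. Term by term:
    ∫_0^1 81*x^4 dx = 81/5;  ∫_0^1 54*x^2 dx = 18;  ∫_0^1 9 dx = 9.
  Sum: 81/5 + 18 + 9 = 216/5.
Adding: ||u||_{H^1}^2 = 276/35 + 216/5 = 1788/35.


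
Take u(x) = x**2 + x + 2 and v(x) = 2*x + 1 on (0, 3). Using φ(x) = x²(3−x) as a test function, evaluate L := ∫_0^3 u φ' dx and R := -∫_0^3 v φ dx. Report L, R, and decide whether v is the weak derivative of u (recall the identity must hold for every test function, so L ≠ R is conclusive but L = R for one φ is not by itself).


LHS = -621/20, RHS = -621/20. Yes, v = u' weakly.

u(x) = x**2 + x + 2, classical derivative u'(x) = 2*x + 1.
φ(x) = x²(3−x), so φ'(x) = 3*x*(2 - x).
Note φ(0) = φ(3) = 0, so the boundary term u·φ vanishes.
LHS = ∫_0^3 u(x) φ'(x) dx = ∫_0^3 (-3*x^4 + 3*x^3 + 12*x) dx. Term by term:
  ∫_0^3 -3*x^4 dx = -729/5;  ∫_0^3 3*x^3 dx = 243/4;  ∫_0^3 12*x dx = 54.
Sum: -729/5 + 243/4 + 54 = -621/20.
So LHS = -621/20.
∫_0^3 v(x) φ(x) dx = ∫_0^3 (-2*x^4 + 5*x^3 + 3*x^2) dx. Term by term:
  ∫_0^3 -2*x^4 dx = -486/5;  ∫_0^3 5*x^3 dx = 405/4;  ∫_0^3 3*x^2 dx = 27.
Sum: -486/5 + 405/4 + 27 = 621/20.
So RHS = -∫_0^3 v(x) φ(x) dx = -621/20.
LHS = RHS, so the identity holds for this test φ.
Moreover u is smooth here and v(x) = u'(x) = 2*x + 1 pointwise, so the identity holds for every test function. Hence v is the weak derivative of u.


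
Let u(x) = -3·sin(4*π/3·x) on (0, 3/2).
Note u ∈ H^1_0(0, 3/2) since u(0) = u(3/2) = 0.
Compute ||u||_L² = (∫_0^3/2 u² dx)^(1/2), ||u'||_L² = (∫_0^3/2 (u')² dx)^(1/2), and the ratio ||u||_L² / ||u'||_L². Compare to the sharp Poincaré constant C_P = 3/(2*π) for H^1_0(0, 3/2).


||u||_L² / ||u'||_L² = 3/(4*π) < C_P = 3/(2*π).

u(x) = -3·sin(4*π/3·x), so u'(x) = -4*π*cos(4*π*x/3).
Writing u(x) = A·sin(kπx/L) with A = -3 and k = 2, use ∫_0^L sin²(kπx/L) dx = L/2 and ∫_0^L cos²(kπx/L) dx = L/2.
u² = 9·sin²(4*π/3·x) and (u')² = 16*π^2·cos²(4*π/3·x), and each of sin², cos² integrates to L/2 = 3/4 over (0, 3/2).
∫_0^3/2 u² dx = 27/4, so ||u||_L² = 3*sqrt(3)/2.
∫_0^3/2 (u')² dx = 12*π^2, so ||u'||_L² = 2*sqrt(3)*π.
Ratio ||u||_L² / ||u'||_L² = 3/(4*π).
Sharp Poincaré constant on H^1_0(0, 3/2) is C_P = L/π = 3/(2*π), achieved by sin(2*π/3·x).
This is the k = 2 harmonic; the ratio L/(kπ) is strictly less than C_P = L/π, consistent with the sharp inequality ||u||_L² ≤ C_P ||u'||_L².


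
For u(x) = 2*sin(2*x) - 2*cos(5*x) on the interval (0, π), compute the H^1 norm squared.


||u||_{H^1(0,π)}^2 = 832/21 + 62*π

u'(x) = 10*sin(5*x) + 4*cos(2*x).
Expand u² and (u')² and integrate term by term on (0, π), using: for integers n ≥ 1, ∫_0^π sin²(nx) dx = ∫_0^π cos²(nx) dx = π/2; for n ≠ n', ∫_0^π sin(nx)sin(n'x) dx = ∫_0^π cos(nx)cos(n'x) dx = 0; and by product-to-sum, ∫_0^π sin(nx)cos(n'x) dx = ½∫_0^π [sin((n+n')x) + sin((n−n')x)] dx, which is 0 when n+n' is even and 2n/(n²−n'²) when n+n' is odd (it need not vanish on (0, π)).
  u² squared terms: (-2)²·∫cos(5x)² dx = 4·π/2 = 2*π;  (2)²·∫sin(2x)² dx = 4·π/2 = 2*π.
  u² cross terms: 2·(-2)·(2)·∫cos(5x)·sin(2x) dx = -8·(-4/21) = 32/21.
  So ∫_0^π u² dx = 2*π + 2*π + 32/21 = 32/21 + 4*π.
  (u')² squared terms: (4)²·∫cos(2x)² dx = 16·π/2 = 8*π;  (10)²·∫sin(5x)² dx = 100·π/2 = 50*π.
  (u')² cross terms: 2·(4)·(10)·∫cos(2x)·sin(5x) dx = 80·(10/21) = 800/21.
  So ∫_0^π (u')² dx = 8*π + 50*π + 800/21 = 800/21 + 58*π.
||u||_{H^1}^2 = (32/21 + 4*π) + (800/21 + 58*π) = 832/21 + 62*π.
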